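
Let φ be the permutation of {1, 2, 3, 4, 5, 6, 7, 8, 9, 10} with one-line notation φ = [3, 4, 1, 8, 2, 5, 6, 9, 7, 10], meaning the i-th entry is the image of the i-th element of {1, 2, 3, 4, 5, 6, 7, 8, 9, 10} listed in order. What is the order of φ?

Writing φ as disjoint cycles, the cycle lengths are 7, 2, 1.
The order is lcm(7, 2) = 14.

14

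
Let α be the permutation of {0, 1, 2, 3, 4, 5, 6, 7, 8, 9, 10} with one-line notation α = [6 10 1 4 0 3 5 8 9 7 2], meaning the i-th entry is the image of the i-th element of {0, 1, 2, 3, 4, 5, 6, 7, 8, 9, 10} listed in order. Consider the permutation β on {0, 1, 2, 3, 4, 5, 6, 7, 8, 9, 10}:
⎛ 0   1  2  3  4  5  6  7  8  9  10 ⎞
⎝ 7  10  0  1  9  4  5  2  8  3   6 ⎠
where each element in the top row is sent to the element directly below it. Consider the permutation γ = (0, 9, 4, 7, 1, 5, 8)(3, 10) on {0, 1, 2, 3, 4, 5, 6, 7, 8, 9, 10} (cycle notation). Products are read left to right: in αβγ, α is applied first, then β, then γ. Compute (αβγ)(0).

8

(αβγ)(0) = γ(β(α(0))). α(0) = 6, then β(6) = 5, then γ(5) = 8, so the result is 8.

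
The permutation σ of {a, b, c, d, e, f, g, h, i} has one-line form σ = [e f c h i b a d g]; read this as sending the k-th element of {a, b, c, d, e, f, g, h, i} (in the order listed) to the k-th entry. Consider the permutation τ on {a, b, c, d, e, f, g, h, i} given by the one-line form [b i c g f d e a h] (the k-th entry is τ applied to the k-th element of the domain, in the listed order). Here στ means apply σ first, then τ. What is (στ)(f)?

i

σ(f) = b, then τ(b) = i; composing gives (στ)(f) = i.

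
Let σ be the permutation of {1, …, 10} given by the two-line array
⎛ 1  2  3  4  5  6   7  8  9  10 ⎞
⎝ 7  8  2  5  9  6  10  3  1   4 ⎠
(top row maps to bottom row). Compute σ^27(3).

3

Tracing 3 → 2 → … returns to 3 after 3 steps, so 3 lies in a 3-cycle (2, 8, 3).
On a 3-cycle, σ^3 is the identity, so σ^27 = σ^0 there (27 ≡ 0 mod 3).
So σ^27(3) = 3.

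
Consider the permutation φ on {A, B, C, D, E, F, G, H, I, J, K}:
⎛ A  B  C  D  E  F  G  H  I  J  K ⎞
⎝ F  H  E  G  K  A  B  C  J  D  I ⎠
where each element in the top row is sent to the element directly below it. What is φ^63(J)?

Tracing J → D → … returns to J after 9 steps, so J lies in a 9-cycle (B H C E K I J D G).
Powers repeat with period 9 on this cycle, and 63 mod 9 = 0, so φ^63(J) = φ^0(J).
So φ^63(J) = J.

J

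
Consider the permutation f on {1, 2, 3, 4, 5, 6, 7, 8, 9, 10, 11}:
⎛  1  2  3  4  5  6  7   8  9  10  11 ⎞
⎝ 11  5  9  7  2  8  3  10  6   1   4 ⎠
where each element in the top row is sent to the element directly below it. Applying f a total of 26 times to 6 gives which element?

9

Tracing 6 → 8 → … returns to 6 after 9 steps, so 6 lies in a 9-cycle (1 11 4 7 3 9 6 8 10).
Powers repeat with period 9 on this cycle, and 26 mod 9 = 8, so f^26(6) = f^8(6).
Advancing 8 steps from 6: 6 → 8 → 10 → 1 → 11 → 4 → 7 → 3 → 9.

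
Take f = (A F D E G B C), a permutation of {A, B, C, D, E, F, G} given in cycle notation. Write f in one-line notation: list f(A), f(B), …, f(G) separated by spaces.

Each element maps to the next entry in its cycle (wrapping to the front): A→F, B→C, C→A, D→E, E→G, F→D, G→B.
Listing these in domain order gives F C A E G D B.

F C A E G D B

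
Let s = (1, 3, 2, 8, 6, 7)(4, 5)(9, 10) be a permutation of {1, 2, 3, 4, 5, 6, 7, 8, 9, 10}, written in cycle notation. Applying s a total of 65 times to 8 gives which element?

2

8 lies in the 6-cycle (1, 3, 2, 8, 6, 7).
On a 6-cycle, s^6 is the identity, so s^65 = s^5 there (65 ≡ 5 mod 6).
Stepping 5 places around the cycle: 8 → 6 → 7 → 1 → 3 → 2.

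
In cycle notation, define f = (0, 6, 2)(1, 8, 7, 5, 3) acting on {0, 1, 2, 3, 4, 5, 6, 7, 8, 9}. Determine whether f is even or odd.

The cycle lengths are 5, 3, 1, 1.
A cycle is odd iff its length is even; f has 0 even-length cycles, so sgn(f) = (−1)^0 and f is even.

even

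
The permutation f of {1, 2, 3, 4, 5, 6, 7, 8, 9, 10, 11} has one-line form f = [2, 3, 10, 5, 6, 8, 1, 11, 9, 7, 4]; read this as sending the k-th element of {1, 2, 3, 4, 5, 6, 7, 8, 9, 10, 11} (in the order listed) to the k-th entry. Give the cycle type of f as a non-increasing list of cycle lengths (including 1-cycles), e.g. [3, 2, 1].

The disjoint cycles are (1 2 3 10 7)(4 5 6 8 11)(9), with lengths 5, 5, 1 in non-increasing order.

[5, 5, 1]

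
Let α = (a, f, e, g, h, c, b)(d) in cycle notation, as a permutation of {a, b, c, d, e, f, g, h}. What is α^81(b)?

b lies in the 7-cycle (a, f, e, g, h, c, b).
On a 7-cycle, α^7 is the identity, so α^81 = α^4 there (81 ≡ 4 mod 7).
Advancing 4 steps from b: b → a → f → e → g.

g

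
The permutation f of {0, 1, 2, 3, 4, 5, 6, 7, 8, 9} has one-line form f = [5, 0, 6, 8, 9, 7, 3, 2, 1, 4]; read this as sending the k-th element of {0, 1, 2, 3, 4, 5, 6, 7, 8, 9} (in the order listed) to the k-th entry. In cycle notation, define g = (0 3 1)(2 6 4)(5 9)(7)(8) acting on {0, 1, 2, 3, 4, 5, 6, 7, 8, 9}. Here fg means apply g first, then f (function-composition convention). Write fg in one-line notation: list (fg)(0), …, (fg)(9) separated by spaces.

8 5 3 0 6 4 9 2 1 7

(fg)(x) = f(g(x)). Computing each image: f(g(0)) = f(3) = 8, f(g(1)) = f(0) = 5, f(g(2)) = f(6) = 3, f(g(3)) = f(1) = 0, f(g(4)) = f(2) = 6, f(g(5)) = f(9) = 4, f(g(6)) = f(4) = 9, f(g(7)) = f(7) = 2, f(g(8)) = f(8) = 1, f(g(9)) = f(5) = 7.
Hence fg = [8 5 3 0 6 4 9 2 1 7].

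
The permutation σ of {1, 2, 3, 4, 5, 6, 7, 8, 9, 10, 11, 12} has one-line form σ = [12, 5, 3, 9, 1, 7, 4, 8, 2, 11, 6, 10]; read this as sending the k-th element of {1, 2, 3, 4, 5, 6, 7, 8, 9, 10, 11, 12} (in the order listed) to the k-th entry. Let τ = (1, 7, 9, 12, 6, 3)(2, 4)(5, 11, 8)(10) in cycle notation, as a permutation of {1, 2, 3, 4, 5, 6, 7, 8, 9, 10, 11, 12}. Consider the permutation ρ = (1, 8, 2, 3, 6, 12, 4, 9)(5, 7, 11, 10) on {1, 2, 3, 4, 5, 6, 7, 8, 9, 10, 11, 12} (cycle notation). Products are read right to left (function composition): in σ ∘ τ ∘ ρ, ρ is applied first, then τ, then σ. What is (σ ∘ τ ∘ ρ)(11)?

11

Apply the permutations in order: ρ(11) = 10, then τ(10) = 10, then σ(10) = 11. So (σ ∘ τ ∘ ρ)(11) = 11.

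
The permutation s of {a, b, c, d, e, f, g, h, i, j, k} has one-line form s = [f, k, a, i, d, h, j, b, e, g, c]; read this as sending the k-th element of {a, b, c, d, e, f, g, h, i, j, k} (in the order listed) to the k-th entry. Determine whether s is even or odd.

In disjoint-cycle form the cycle lengths are 6, 3, 2.
A cycle is odd iff its length is even; s has 2 even-length cycles, so sgn(s) = (−1)^2 and s is even.

even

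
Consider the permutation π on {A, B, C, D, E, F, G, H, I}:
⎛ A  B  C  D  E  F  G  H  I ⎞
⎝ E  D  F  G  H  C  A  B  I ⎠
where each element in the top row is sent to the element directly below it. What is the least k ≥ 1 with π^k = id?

The disjoint-cycle form of π has cycle lengths 6, 2, 1.
The order of π is the least common multiple of its cycle lengths: lcm(6, 2) = 6.

6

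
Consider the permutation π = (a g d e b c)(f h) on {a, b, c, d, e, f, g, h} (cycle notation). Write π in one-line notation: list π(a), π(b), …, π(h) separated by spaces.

Reading each image from the cycles: a→g, b→c, c→a, d→e, e→b, f→h, g→d, h→f.
Listing these in domain order gives g c a e b h d f.

g c a e b h d f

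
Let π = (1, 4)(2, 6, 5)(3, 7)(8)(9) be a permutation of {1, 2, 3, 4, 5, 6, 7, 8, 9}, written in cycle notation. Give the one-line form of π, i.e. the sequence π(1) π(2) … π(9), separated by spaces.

Each element maps to the next entry in its cycle (wrapping to the front): 1↦4, 2↦6, 3↦7, 4↦1, 5↦2, 6↦5, 7↦3, 8↦8, 9↦9.
So the one-line form is 4 6 7 1 2 5 3 8 9.

4 6 7 1 2 5 3 8 9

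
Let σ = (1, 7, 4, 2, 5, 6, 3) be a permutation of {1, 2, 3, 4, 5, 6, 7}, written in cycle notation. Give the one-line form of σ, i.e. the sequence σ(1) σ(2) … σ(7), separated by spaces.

7 5 1 2 6 3 4

Each element maps to the next entry in its cycle (wrapping to the front): 1↦7, 2↦5, 3↦1, 4↦2, 5↦6, 6↦3, 7↦4.
Listing these in domain order gives 7 5 1 2 6 3 4.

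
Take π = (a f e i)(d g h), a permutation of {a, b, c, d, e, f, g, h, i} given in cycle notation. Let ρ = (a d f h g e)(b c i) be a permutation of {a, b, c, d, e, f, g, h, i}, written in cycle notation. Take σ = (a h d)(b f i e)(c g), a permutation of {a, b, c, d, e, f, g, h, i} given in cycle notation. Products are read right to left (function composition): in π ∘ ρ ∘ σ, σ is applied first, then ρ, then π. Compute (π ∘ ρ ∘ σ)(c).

i

Apply the permutations in order: σ(c) = g, then ρ(g) = e, then π(e) = i. So (π ∘ ρ ∘ σ)(c) = i.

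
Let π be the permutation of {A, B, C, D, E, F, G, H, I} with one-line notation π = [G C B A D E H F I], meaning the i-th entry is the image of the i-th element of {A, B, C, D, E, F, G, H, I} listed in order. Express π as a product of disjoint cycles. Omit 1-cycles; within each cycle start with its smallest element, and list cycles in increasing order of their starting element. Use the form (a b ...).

(A G H F E D)(B C)

Iterating π from A gives A → G → H → F → E → D → A; that is the 6-cycle (A G H F E D).
Continuing from each remaining unvisited element yields (A G H F E D)(B C).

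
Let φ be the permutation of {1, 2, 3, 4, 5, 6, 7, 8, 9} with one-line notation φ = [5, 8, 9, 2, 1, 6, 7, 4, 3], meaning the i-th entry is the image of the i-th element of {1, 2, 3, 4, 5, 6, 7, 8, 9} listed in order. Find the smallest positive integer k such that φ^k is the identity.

6

Decomposing into disjoint cycles gives cycle lengths 3, 2, 2, 1, 1.
The order is lcm(3, 2, 2) = 6.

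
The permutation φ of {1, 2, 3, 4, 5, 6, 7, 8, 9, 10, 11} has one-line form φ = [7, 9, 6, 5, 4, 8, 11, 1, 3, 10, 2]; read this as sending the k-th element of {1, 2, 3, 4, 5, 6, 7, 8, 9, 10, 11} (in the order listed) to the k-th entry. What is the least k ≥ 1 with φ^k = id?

The disjoint-cycle form of φ has cycle lengths 8, 2, 1.
The order is lcm(8, 2) = 8.

8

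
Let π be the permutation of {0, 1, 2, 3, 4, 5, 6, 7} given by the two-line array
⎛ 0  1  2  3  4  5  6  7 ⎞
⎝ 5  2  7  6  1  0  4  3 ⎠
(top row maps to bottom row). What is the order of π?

6

Decomposing into disjoint cycles gives cycle lengths 6, 2.
The order of π is the least common multiple of its cycle lengths: lcm(6, 2) = 6.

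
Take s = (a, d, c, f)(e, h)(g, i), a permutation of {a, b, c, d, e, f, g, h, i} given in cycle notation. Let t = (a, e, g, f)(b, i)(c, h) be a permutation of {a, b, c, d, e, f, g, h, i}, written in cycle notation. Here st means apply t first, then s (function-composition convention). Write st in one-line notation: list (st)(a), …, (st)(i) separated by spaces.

Chase each element through t then s: a → e → h; b → i → g; c → h → e; d → d → c; e → g → i; f → a → d; g → f → a; h → c → f; i → b → b.
Collecting the images, st = [h g e c i d a f b].

h g e c i d a f b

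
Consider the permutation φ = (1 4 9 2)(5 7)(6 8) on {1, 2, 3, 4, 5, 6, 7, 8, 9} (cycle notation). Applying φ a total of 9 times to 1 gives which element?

4

1 lies in the 4-cycle (1 4 9 2).
Since the cycle has length 4, φ^9 acts on it the same as φ^1 (9 mod 4 = 1).
Advancing 1 step from 1: 1 → 4.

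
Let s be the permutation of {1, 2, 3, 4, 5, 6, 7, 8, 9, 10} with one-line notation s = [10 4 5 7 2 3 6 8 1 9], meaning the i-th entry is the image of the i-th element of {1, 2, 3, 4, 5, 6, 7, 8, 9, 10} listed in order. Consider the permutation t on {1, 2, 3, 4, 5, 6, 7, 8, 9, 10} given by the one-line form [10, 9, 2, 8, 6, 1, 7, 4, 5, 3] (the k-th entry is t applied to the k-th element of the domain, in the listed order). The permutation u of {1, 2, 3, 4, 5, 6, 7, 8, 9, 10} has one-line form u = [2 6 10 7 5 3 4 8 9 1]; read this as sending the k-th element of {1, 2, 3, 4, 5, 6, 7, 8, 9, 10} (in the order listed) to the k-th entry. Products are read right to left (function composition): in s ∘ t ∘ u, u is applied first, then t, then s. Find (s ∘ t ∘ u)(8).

7

Chase 8: u(8) = 8; t(8) = 4; s(4) = 7. Hence (s ∘ t ∘ u)(8) = 7.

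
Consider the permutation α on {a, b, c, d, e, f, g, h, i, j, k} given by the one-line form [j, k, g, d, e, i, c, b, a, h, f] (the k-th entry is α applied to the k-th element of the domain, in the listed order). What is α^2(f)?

a

Tracing f → i → … returns to f after 7 steps, so f lies in a 7-cycle (a, j, h, b, k, f, i).
Stepping 2 places around the cycle: f → i → a.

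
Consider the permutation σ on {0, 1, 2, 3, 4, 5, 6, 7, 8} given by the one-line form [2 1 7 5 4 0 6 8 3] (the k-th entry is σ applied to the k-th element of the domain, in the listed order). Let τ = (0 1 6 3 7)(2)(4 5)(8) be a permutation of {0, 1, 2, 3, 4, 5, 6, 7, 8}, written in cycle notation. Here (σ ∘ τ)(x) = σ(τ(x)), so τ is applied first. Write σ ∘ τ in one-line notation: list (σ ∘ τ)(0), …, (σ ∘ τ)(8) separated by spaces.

1 6 7 8 0 4 5 2 3

Chase each element through τ then σ: 0 → 1 → 1; 1 → 6 → 6; 2 → 2 → 7; 3 → 7 → 8; 4 → 5 → 0; 5 → 4 → 4; 6 → 3 → 5; 7 → 0 → 2; 8 → 8 → 3.
So σ ∘ τ in one-line form is 1 6 7 8 0 4 5 2 3.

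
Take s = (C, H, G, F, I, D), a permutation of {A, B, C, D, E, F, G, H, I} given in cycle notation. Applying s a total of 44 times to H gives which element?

H lies in the 6-cycle (C, H, G, F, I, D).
Powers repeat with period 6 on this cycle, and 44 mod 6 = 2, so s^44(H) = s^2(H).
Stepping 2 places around the cycle: H → G → F.

F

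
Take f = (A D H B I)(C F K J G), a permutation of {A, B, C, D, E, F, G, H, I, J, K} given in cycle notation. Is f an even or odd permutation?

The cycle lengths are 5, 5, 1.
A cycle of length ℓ contributes ℓ−1 transpositions, so f is a product of 4 + 4 = 8 transpositions — even.

even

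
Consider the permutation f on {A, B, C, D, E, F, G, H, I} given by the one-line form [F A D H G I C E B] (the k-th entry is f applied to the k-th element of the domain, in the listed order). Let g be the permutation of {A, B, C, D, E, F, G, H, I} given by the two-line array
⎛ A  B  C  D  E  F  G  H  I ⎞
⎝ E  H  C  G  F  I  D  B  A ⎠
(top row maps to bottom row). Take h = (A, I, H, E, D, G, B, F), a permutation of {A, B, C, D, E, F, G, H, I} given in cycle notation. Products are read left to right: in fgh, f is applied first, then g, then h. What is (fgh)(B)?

(fgh)(B) = h(g(f(B))). f(B) = A, then g(A) = E, then h(E) = D, so the result is D.

D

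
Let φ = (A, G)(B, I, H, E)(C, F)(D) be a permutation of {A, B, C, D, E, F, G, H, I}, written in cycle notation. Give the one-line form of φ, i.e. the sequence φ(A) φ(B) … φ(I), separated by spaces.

Reading each image from the cycles: A↦G, B↦I, C↦F, D↦D, E↦B, F↦C, G↦A, H↦E, I↦H.
Listing these in domain order gives G I F D B C A E H.

G I F D B C A E H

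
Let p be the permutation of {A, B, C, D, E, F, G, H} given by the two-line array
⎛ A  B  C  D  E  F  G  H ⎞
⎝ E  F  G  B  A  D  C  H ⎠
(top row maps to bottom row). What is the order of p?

Writing p as disjoint cycles, the cycle lengths are 3, 2, 2, 1.
The order is lcm(3, 2, 2) = 6.

6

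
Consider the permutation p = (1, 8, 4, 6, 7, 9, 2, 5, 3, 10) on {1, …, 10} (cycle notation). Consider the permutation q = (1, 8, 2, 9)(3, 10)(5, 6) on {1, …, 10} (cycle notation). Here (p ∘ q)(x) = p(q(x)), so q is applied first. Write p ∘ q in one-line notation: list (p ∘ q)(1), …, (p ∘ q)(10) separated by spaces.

For each element, apply q then p: 1 → 8 → 4; 2 → 9 → 2; 3 → 10 → 1; 4 → 4 → 6; 5 → 6 → 7; 6 → 5 → 3; 7 → 7 → 9; 8 → 2 → 5; 9 → 1 → 8; 10 → 3 → 10.
Collecting the images, p ∘ q = [4 2 1 6 7 3 9 5 8 10].

4 2 1 6 7 3 9 5 8 10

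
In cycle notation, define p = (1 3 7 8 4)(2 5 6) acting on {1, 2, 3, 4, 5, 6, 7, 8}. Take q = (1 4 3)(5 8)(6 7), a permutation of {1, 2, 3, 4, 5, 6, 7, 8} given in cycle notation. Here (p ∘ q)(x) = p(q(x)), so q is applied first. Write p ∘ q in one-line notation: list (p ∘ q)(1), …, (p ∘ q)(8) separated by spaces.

1 5 3 7 4 8 2 6

For each element, apply q then p: 1 → 4 → 1; 2 → 2 → 5; 3 → 1 → 3; 4 → 3 → 7; 5 → 8 → 4; 6 → 7 → 8; 7 → 6 → 2; 8 → 5 → 6.
Collecting the images, p ∘ q = [1 5 3 7 4 8 2 6].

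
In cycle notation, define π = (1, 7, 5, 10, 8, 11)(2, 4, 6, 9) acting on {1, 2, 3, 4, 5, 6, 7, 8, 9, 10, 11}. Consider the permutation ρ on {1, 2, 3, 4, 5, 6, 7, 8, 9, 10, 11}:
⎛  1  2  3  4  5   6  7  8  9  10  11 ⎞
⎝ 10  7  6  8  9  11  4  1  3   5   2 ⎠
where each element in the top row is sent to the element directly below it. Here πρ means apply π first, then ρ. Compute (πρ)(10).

π(10) = 8, then ρ(8) = 1; composing gives (πρ)(10) = 1.

1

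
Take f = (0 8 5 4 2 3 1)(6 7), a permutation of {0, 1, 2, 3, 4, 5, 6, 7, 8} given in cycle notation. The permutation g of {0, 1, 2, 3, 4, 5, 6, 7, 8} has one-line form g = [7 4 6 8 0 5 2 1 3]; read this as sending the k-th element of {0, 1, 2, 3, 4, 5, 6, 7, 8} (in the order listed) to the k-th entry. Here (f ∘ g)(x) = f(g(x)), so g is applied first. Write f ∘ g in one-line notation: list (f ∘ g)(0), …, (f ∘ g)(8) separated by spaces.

6 2 7 5 8 4 3 0 1

For each element, apply g then f: 0 → 7 → 6; 1 → 4 → 2; 2 → 6 → 7; 3 → 8 → 5; 4 → 0 → 8; 5 → 5 → 4; 6 → 2 → 3; 7 → 1 → 0; 8 → 3 → 1.
So f ∘ g in one-line form is 6 2 7 5 8 4 3 0 1.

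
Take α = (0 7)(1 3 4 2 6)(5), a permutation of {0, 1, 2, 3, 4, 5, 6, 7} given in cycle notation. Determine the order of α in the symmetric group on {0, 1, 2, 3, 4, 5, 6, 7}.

The cycle type of α is (5, 2, 1).
The order of α is the least common multiple of its cycle lengths: lcm(5, 2) = 10.

10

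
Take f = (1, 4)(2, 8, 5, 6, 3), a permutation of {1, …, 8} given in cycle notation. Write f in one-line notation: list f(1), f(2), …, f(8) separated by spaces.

Image by image: 1↦4, 2↦8, 3↦2, 4↦1, 5↦6, 6↦3, 7↦7, 8↦5.
Listing these in domain order gives 4 8 2 1 6 3 7 5.

4 8 2 1 6 3 7 5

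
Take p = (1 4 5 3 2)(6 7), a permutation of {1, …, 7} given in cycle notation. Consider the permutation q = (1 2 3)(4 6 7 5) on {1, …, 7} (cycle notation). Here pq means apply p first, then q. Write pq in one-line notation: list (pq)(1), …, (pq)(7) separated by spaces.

(pq)(x) = q(p(x)). Computing each image: q(p(1)) = q(4) = 6, q(p(2)) = q(1) = 2, q(p(3)) = q(2) = 3, q(p(4)) = q(5) = 4, q(p(5)) = q(3) = 1, q(p(6)) = q(7) = 5, q(p(7)) = q(6) = 7.
Hence pq = [6 2 3 4 1 5 7].

6 2 3 4 1 5 7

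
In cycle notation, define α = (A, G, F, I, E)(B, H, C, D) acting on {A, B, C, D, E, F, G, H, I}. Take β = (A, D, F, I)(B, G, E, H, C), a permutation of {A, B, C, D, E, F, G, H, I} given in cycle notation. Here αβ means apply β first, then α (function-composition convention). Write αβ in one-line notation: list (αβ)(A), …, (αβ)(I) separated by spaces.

For each element, apply β then α: A → D → B; B → G → F; C → B → H; D → F → I; E → H → C; F → I → E; G → E → A; H → C → D; I → A → G.
So αβ in one-line form is B F H I C E A D G.

B F H I C E A D G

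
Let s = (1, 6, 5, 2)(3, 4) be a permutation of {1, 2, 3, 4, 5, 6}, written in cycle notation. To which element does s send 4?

4 appears in (3, 4); the next entry (wrapping around) is 3.

3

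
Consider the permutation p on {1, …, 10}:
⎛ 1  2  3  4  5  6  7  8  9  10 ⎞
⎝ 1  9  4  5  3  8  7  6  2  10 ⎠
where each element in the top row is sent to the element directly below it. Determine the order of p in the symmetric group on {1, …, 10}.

The disjoint-cycle form of p has cycle lengths 3, 2, 2, 1, 1, 1.
Since disjoint cycles commute, ord(p) = lcm(3, 2, 2) = 6.

6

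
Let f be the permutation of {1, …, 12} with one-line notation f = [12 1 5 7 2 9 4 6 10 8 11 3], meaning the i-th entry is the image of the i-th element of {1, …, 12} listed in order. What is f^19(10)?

Tracing 10 → 8 → … returns to 10 after 4 steps, so 10 lies in a 4-cycle (6, 9, 10, 8).
Powers repeat with period 4 on this cycle, and 19 mod 4 = 3, so f^19(10) = f^3(10).
Advancing 3 steps from 10: 10 → 8 → 6 → 9.

9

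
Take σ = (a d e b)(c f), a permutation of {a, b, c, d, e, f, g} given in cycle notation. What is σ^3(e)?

d

e lies in the 4-cycle (a d e b).
Advancing 3 steps from e: e → b → a → d.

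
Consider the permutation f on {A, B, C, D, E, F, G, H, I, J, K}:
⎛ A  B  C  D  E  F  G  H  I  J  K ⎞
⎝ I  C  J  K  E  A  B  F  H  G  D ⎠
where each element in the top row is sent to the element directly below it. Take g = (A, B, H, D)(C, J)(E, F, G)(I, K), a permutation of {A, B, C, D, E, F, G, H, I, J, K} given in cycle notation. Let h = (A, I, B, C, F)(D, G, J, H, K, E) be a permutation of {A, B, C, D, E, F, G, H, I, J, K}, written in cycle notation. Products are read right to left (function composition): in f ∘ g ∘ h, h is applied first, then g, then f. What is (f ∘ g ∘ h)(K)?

A

Chase K: h(K) = E; g(E) = F; f(F) = A. Hence (f ∘ g ∘ h)(K) = A.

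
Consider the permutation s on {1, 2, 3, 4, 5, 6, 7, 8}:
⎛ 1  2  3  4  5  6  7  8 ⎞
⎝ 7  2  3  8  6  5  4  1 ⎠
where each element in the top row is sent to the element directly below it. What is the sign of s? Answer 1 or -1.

In disjoint-cycle form the cycle lengths are 4, 2, 1, 1.
A cycle of length ℓ contributes ℓ−1 transpositions, so s is a product of 3 + 1 = 4 transpositions — even.

1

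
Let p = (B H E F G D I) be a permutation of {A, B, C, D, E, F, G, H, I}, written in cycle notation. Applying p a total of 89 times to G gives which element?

G lies in the 7-cycle (B H E F G D I).
Powers repeat with period 7 on this cycle, and 89 mod 7 = 5, so p^89(G) = p^5(G).
Advancing 5 steps from G: G → D → I → B → H → E.

E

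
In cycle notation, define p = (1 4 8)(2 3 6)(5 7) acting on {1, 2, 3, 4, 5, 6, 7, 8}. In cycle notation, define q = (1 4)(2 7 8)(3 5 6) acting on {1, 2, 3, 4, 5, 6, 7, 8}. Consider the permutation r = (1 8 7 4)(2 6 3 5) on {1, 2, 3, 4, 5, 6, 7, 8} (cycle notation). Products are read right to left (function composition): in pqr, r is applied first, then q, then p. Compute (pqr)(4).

(pqr)(4) = p(q(r(4))). r(4) = 1, then q(1) = 4, then p(4) = 8, so the result is 8.

8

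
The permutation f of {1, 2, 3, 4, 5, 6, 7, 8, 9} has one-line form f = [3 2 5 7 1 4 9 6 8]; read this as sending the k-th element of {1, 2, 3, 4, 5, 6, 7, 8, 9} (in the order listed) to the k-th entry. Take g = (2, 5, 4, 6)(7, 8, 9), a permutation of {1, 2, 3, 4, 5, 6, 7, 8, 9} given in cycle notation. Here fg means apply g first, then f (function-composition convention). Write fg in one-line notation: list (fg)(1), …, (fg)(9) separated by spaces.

For each element, apply g then f: 1 → 1 → 3; 2 → 5 → 1; 3 → 3 → 5; 4 → 6 → 4; 5 → 4 → 7; 6 → 2 → 2; 7 → 8 → 6; 8 → 9 → 8; 9 → 7 → 9.
So fg in one-line form is 3 1 5 4 7 2 6 8 9.

3 1 5 4 7 2 6 8 9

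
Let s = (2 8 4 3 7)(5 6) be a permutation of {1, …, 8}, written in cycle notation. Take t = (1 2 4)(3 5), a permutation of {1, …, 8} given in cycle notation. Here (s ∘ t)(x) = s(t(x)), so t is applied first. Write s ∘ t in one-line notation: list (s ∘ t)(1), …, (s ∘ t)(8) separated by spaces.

8 3 6 1 7 5 2 4

(s ∘ t)(x) = s(t(x)). Computing each image: s(t(1)) = s(2) = 8, s(t(2)) = s(4) = 3, s(t(3)) = s(5) = 6, s(t(4)) = s(1) = 1, s(t(5)) = s(3) = 7, s(t(6)) = s(6) = 5, s(t(7)) = s(7) = 2, s(t(8)) = s(8) = 4.
Hence s ∘ t = [8 3 6 1 7 5 2 4].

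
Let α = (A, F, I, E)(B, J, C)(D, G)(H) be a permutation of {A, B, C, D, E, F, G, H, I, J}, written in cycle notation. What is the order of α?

12

The disjoint cycles have lengths 4, 3, 2, 1.
The order is lcm(4, 3, 2) = 12.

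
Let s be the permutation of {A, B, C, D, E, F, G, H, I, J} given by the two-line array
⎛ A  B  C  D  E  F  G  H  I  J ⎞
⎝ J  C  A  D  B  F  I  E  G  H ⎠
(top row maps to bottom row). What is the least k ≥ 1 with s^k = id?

Decomposing into disjoint cycles gives cycle lengths 6, 2, 1, 1.
The order is lcm(6, 2) = 6.

6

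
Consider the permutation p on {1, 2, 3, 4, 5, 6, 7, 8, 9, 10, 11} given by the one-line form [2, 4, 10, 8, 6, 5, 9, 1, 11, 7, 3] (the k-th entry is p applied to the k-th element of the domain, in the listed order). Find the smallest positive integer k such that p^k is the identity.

20

Decomposing into disjoint cycles gives cycle lengths 5, 4, 2.
The order of p is the least common multiple of its cycle lengths: lcm(5, 4, 2) = 20.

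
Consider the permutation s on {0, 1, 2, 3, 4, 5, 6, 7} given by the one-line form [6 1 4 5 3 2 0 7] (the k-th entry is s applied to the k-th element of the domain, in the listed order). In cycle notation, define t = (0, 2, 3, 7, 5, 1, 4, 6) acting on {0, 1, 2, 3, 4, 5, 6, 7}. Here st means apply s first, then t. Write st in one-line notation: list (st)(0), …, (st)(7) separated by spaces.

0 4 6 1 7 3 2 5

(st)(x) = t(s(x)). Computing each image: t(s(0)) = t(6) = 0, t(s(1)) = t(1) = 4, t(s(2)) = t(4) = 6, t(s(3)) = t(5) = 1, t(s(4)) = t(3) = 7, t(s(5)) = t(2) = 3, t(s(6)) = t(0) = 2, t(s(7)) = t(7) = 5.
Hence st = [0 4 6 1 7 3 2 5].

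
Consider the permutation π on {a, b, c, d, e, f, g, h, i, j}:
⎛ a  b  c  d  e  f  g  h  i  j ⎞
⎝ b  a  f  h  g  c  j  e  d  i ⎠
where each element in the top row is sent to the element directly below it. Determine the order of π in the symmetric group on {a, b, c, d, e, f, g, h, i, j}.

Writing π as disjoint cycles, the cycle lengths are 6, 2, 2.
Since disjoint cycles commute, ord(π) = lcm(6, 2, 2) = 6.

6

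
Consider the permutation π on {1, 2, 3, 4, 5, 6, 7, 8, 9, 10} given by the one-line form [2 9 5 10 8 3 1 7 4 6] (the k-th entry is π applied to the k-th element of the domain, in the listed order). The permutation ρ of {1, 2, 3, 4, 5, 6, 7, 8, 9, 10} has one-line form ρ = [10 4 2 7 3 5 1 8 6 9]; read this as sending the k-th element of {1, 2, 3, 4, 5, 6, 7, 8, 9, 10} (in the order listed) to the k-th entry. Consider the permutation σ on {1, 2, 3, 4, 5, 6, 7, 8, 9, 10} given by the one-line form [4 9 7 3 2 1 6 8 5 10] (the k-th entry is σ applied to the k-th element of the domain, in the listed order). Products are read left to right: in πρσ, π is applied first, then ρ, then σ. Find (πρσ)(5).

Chase 5: π(5) = 8; ρ(8) = 8; σ(8) = 8. Hence (πρσ)(5) = 8.

8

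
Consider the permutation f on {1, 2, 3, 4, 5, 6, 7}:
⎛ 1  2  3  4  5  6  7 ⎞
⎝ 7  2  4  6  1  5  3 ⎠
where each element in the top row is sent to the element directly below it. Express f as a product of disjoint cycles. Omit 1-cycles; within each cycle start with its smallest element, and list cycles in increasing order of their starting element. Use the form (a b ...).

(1 7 3 4 6 5)

Iterating f from 1 gives 1 → 7 → 3 → 4 → 6 → 5 → 1; that is the 6-cycle (1 7 3 4 6 5).
Repeating from the next unused element and collecting all non-trivial cycles gives (1 7 3 4 6 5).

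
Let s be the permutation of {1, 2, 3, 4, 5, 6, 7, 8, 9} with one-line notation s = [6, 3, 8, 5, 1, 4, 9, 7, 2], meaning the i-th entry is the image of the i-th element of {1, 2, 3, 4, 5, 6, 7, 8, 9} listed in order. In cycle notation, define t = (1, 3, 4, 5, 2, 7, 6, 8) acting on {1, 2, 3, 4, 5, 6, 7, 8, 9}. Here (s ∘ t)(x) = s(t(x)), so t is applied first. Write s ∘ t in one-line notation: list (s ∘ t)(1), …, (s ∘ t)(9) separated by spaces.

(s ∘ t)(x) = s(t(x)). Computing each image: s(t(1)) = s(3) = 8, s(t(2)) = s(7) = 9, s(t(3)) = s(4) = 5, s(t(4)) = s(5) = 1, s(t(5)) = s(2) = 3, s(t(6)) = s(8) = 7, s(t(7)) = s(6) = 4, s(t(8)) = s(1) = 6, s(t(9)) = s(9) = 2.
Hence s ∘ t = [8 9 5 1 3 7 4 6 2].

8 9 5 1 3 7 4 6 2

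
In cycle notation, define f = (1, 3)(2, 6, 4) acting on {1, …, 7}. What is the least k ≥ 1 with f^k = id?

6

The cycle type of f is (3, 2, 1, 1).
The order of f is the least common multiple of its cycle lengths: lcm(3, 2) = 6.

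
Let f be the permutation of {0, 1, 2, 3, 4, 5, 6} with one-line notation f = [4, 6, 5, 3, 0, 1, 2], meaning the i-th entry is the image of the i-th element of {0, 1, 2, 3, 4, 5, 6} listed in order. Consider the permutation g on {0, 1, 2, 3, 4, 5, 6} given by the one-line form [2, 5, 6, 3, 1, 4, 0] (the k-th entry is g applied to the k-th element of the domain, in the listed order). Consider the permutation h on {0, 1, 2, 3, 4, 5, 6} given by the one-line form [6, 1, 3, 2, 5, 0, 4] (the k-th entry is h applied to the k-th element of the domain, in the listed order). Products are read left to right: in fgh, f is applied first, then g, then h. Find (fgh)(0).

1

Apply the permutations in order: f(0) = 4, then g(4) = 1, then h(1) = 1. So (fgh)(0) = 1.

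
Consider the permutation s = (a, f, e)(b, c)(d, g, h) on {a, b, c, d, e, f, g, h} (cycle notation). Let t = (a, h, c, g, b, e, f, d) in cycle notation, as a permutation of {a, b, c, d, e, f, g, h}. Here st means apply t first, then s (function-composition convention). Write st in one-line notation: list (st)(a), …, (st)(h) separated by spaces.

Chase each element through t then s: a → h → d; b → e → a; c → g → h; d → a → f; e → f → e; f → d → g; g → b → c; h → c → b.
So st in one-line form is d a h f e g c b.

d a h f e g c b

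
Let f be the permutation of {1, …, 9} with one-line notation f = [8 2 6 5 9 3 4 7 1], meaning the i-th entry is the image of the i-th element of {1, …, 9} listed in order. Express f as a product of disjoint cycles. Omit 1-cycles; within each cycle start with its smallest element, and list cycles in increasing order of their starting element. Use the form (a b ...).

(1 8 7 4 5 9)(3 6)

Iterating f from 1 gives 1 → 8 → 7 → 4 → 5 → 9 → 1; that is the 6-cycle (1 8 7 4 5 9).
Repeating from the next unused element and collecting all non-trivial cycles gives (1 8 7 4 5 9)(3 6).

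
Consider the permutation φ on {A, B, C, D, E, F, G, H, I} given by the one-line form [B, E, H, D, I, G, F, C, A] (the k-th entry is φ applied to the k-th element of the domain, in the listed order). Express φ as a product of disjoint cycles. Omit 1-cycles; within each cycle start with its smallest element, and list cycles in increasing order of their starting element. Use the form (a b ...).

From A: A → B → E → I → A, closing the cycle (A B E I).
Repeating from the next unused element and collecting all non-trivial cycles gives (A B E I)(C H)(F G).

(A B E I)(C H)(F G)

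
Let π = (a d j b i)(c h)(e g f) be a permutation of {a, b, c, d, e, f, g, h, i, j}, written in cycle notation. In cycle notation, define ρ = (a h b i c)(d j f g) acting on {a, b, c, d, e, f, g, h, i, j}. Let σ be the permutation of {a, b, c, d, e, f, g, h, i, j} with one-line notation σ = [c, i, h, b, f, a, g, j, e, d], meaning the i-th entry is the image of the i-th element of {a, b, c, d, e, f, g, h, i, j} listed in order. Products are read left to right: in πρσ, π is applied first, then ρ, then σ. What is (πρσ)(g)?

g

Apply the permutations in order: π(g) = f, then ρ(f) = g, then σ(g) = g. So (πρσ)(g) = g.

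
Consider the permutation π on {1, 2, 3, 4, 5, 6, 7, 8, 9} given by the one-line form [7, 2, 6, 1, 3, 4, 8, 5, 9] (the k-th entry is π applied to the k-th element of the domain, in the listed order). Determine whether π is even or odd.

In disjoint-cycle form the cycle lengths are 7, 1, 1.
A cycle of length ℓ contributes ℓ−1 transpositions, so π is a product of 6 transpositions — even.

even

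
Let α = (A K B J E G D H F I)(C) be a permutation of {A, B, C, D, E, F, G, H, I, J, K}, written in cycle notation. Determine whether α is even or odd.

odd

The cycle lengths are 10, 1.
A cycle of length ℓ contributes ℓ−1 transpositions, so α is a product of 9 transpositions — odd.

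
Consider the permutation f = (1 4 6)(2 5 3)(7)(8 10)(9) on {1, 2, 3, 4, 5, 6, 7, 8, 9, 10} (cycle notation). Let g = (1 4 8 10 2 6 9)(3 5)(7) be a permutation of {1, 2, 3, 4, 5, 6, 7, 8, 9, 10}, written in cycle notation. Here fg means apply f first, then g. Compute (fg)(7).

First apply f: f(7) = 7, then g(7) = 7. Thus (fg)(7) = 7.

7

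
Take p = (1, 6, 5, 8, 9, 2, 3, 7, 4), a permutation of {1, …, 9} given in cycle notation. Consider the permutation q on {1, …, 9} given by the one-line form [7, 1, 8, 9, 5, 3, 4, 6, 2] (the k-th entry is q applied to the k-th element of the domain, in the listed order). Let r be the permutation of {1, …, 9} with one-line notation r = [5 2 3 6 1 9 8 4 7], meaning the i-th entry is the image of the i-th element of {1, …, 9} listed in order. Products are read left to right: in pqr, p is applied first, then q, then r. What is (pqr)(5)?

9

Apply the permutations in order: p(5) = 8, then q(8) = 6, then r(6) = 9. So (pqr)(5) = 9.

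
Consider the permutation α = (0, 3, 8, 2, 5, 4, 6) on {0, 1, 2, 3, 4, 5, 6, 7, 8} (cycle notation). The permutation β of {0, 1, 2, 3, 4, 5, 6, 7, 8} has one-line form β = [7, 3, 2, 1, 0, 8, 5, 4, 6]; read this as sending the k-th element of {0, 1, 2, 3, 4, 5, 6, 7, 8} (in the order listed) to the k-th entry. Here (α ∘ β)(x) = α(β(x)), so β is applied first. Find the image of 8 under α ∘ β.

0

(α ∘ β)(8) = α(β(8)). β(8) = 6, then α(6) = 0. So (α ∘ β)(8) = 0.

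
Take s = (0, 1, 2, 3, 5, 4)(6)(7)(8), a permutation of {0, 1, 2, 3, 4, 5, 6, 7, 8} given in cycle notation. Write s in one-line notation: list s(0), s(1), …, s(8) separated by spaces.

Reading each image from the cycles: 0↦1, 1↦2, 2↦3, 3↦5, 4↦0, 5↦4, 6↦6, 7↦7, 8↦8.
Listing these in domain order gives 1 2 3 5 0 4 6 7 8.

1 2 3 5 0 4 6 7 8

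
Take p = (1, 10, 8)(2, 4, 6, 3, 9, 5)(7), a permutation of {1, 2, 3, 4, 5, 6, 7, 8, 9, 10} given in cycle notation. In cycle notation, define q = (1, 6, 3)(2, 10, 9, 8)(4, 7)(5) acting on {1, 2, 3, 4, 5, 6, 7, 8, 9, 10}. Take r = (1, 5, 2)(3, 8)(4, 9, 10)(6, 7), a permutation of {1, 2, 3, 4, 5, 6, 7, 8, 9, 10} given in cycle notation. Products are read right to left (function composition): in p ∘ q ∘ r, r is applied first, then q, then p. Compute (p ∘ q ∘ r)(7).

9

Apply the permutations in order: r(7) = 6, then q(6) = 3, then p(3) = 9. So (p ∘ q ∘ r)(7) = 9.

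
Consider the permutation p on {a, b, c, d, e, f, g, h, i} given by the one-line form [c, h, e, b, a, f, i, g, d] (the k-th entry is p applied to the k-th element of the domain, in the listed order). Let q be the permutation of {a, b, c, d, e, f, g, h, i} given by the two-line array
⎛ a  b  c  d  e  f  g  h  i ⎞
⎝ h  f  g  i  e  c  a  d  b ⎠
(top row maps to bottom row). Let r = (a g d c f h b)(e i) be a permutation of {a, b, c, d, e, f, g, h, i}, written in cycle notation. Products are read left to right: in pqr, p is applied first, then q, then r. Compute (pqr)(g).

(pqr)(g) = r(q(p(g))). p(g) = i, then q(i) = b, then r(b) = a, so the result is a.

a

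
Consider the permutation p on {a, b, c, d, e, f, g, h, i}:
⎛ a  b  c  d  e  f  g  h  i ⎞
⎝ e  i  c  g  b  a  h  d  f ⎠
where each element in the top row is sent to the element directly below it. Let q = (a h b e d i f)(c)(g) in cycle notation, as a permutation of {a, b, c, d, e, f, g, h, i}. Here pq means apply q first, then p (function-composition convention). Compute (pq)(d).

f

(pq)(d) = p(q(d)). q(d) = i, then p(i) = f. So (pq)(d) = f.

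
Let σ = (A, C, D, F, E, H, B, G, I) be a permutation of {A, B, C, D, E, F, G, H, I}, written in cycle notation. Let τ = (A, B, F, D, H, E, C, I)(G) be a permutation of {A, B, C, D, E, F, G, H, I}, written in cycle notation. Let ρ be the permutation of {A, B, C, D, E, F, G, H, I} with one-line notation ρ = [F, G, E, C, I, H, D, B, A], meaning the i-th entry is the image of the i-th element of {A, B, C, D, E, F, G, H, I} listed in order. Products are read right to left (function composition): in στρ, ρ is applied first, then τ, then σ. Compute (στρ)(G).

B

Apply the permutations in order: ρ(G) = D, then τ(D) = H, then σ(H) = B. So (στρ)(G) = B.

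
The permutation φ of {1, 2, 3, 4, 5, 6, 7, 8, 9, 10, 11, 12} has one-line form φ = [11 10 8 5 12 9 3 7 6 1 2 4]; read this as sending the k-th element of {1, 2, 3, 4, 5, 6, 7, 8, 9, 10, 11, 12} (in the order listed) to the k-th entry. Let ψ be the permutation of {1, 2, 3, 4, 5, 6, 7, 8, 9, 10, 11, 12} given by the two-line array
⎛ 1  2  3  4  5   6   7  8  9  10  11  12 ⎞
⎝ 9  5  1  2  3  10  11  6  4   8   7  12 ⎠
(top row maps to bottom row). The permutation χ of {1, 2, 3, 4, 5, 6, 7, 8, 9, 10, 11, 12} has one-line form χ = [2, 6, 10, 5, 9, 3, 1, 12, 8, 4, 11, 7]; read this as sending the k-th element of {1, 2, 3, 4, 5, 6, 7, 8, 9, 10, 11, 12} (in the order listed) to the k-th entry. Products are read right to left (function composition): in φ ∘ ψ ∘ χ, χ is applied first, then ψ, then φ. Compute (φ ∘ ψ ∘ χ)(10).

10

(φ ∘ ψ ∘ χ)(10) = φ(ψ(χ(10))). χ(10) = 4, then ψ(4) = 2, then φ(2) = 10, so the result is 10.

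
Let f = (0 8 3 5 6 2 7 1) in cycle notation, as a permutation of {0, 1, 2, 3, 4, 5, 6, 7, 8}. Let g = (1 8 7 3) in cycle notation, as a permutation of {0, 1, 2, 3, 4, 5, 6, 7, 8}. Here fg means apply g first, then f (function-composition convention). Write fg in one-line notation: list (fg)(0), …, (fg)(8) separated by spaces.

(fg)(x) = f(g(x)). Computing each image: f(g(0)) = f(0) = 8, f(g(1)) = f(8) = 3, f(g(2)) = f(2) = 7, f(g(3)) = f(1) = 0, f(g(4)) = f(4) = 4, f(g(5)) = f(5) = 6, f(g(6)) = f(6) = 2, f(g(7)) = f(3) = 5, f(g(8)) = f(7) = 1.
Hence fg = [8 3 7 0 4 6 2 5 1].

8 3 7 0 4 6 2 5 1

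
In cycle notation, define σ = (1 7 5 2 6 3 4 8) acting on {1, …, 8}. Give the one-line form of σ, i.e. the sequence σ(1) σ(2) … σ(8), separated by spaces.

Image by image: 1→7, 2→6, 3→4, 4→8, 5→2, 6→3, 7→5, 8→1.
So the one-line form is 7 6 4 8 2 3 5 1.

7 6 4 8 2 3 5 1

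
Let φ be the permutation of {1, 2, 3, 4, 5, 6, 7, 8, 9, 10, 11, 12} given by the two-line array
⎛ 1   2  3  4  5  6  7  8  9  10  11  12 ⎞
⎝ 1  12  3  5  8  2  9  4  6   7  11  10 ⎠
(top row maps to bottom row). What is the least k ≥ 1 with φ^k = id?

Writing φ as disjoint cycles, the cycle lengths are 6, 3, 1, 1, 1.
The order is lcm(6, 3) = 6.

6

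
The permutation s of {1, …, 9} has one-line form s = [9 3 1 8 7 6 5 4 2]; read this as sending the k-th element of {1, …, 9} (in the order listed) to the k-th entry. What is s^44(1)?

Tracing 1 → 9 → … returns to 1 after 4 steps, so 1 lies in a 4-cycle (1, 9, 2, 3).
On a 4-cycle, s^4 is the identity, so s^44 = s^0 there (44 ≡ 0 mod 4).
So s^44(1) = 1.

1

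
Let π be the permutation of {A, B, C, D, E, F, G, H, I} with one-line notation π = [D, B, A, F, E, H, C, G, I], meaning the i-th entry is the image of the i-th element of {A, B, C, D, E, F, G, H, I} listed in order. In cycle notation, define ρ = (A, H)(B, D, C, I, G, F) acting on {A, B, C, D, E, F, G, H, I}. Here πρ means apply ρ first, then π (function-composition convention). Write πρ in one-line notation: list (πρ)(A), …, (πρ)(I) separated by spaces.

G F I A E B H D C

Chase each element through ρ then π: A → H → G; B → D → F; C → I → I; D → C → A; E → E → E; F → B → B; G → F → H; H → A → D; I → G → C.
Collecting the images, πρ = [G F I A E B H D C].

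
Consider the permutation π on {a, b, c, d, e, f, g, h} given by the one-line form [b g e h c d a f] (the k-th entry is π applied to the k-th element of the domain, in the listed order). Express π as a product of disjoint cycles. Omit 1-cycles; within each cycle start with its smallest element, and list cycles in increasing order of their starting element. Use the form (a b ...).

From a: a → b → g → a, closing the cycle (a b g).
Continuing from each remaining unvisited element yields (a b g)(c e)(d h f).

(a b g)(c e)(d h f)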